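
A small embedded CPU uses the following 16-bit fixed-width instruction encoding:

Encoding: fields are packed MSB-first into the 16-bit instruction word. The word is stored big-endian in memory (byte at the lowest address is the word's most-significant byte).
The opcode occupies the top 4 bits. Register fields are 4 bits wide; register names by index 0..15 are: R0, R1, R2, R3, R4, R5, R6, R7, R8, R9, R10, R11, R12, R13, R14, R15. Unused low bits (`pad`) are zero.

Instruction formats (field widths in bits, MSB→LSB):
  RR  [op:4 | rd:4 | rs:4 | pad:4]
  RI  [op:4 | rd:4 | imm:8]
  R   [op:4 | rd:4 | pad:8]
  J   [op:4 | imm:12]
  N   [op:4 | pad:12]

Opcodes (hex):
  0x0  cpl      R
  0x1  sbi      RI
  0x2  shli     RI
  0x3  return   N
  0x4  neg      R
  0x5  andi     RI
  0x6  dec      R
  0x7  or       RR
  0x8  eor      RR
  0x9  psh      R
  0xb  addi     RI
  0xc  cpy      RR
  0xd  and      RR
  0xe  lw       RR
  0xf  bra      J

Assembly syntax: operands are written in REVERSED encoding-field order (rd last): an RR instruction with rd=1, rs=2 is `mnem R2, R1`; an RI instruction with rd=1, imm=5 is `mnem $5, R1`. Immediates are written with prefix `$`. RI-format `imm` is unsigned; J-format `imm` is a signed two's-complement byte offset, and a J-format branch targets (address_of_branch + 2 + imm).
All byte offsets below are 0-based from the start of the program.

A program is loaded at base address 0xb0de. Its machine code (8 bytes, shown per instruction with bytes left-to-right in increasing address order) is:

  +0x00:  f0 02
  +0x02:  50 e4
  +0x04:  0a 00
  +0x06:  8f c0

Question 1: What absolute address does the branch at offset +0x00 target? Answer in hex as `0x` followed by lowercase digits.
[00] f0 02 → 0xf002
  top 4b → 0xf → bra [J]
  [11:0] imm=2 = $2
  target = base 0xb0de + off 0x00 + 2 + imm 2 = 0xb0e2

0xb0e2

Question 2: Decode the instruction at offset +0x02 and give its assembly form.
andi $228, R0

off 0x02: read 50 e4 as big → 0x50e4
  opcode bits[15:12]=0x5: andi/RI
  rd@[11:8]=0x0 ⇒ R0
  imm@[7:0]=0xe4 ⇒ $228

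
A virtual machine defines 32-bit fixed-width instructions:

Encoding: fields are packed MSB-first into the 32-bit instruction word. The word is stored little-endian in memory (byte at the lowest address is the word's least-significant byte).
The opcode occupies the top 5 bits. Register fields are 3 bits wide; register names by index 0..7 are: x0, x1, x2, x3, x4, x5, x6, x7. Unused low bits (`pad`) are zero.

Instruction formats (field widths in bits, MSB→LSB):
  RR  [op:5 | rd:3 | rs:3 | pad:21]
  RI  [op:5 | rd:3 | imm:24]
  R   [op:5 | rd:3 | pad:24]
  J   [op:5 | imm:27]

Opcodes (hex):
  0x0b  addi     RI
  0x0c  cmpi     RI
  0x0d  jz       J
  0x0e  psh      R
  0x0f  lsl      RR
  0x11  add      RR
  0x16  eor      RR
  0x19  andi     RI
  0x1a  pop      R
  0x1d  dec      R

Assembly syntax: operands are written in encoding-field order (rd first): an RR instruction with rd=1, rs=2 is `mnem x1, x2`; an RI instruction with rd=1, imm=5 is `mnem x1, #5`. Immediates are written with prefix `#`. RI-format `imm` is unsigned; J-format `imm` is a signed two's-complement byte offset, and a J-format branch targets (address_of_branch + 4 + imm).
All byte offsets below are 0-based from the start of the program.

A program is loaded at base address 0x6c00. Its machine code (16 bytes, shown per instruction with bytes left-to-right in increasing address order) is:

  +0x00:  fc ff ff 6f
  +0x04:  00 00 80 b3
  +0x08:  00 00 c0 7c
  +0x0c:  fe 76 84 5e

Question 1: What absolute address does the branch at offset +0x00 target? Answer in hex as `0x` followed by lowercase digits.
[00] fc ff ff 6f → 0x6ffffffc
  opcode bits[31:27]=0xd: jz/J
  imm@[26:0]=0x7fffffc (s27→-4) ⇒ #-4
  target = base 0x6c00 + off 0x00 + 4 + imm -4 = 0x6c00

0x6c00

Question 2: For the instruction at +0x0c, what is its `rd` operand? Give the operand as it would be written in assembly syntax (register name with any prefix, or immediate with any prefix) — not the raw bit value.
x6

@+0c  little-endian(fe 76 84 5e) = 0x5e8476fe
  opcode bits[31:27]=0xb: addi/RI
  [26:24] rd=6 = x6
  [23:0] imm=8681214 = #8681214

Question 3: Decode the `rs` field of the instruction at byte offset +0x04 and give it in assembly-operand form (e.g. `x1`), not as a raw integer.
@+04  little-endian(00 00 80 b3) = 0xb3800000
  top 5b → 0x16 → eor [RR]
  [26:24] rd=3 = x3
  [23:21] rs=4 = x4

x4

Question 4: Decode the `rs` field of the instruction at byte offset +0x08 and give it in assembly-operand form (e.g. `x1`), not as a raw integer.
@+08  little-endian(00 00 c0 7c) = 0x7cc00000
  top 5b → 0xf → lsl [RR]
  rd: (w>>24)&0x7=0x4 → x4
  rs: (w>>21)&0x7=0x6 → x6

x6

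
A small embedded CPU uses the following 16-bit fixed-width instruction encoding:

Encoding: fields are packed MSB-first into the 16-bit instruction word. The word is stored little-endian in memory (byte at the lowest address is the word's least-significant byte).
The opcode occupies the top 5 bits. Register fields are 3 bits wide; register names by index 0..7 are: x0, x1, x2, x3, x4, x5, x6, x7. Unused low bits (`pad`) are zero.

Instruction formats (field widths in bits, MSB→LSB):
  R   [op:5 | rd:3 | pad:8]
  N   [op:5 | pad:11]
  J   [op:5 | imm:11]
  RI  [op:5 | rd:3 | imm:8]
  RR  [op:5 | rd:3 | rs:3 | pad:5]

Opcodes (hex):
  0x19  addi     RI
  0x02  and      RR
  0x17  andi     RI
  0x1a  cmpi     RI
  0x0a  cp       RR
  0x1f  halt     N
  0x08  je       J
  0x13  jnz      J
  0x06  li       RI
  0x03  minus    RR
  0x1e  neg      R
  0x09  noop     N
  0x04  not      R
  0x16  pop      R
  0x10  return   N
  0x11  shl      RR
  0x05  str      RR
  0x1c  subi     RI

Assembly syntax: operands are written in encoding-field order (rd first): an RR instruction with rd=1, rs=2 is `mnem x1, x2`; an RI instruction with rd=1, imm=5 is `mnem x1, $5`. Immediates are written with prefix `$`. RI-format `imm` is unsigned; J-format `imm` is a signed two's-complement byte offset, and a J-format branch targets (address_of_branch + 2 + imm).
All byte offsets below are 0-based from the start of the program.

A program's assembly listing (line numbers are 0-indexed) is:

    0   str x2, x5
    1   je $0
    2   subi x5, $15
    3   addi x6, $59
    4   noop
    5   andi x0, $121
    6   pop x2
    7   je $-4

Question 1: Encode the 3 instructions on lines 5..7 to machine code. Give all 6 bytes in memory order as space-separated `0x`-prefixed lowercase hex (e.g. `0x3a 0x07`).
line 5 (andi): pack op=0x17:5|rd=0:3|imm=121:8 = 0xb879; little→ 79 b8
line 6 (pop): pack op=0x16:5|rd=2:3|pad=0:8 = 0xb200; little→ 00 b2
line 7 (je): pack op=0x8:5|imm=-4:11 = 0x47fc; little→ fc 47

0x79 0xb8 0x00 0xb2 0xfc 0x47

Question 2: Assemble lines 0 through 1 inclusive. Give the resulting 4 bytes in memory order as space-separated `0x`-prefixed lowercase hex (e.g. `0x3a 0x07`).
0xa0 0x2a 0x00 0x40

L0: str op=0x5:5|rd=2:3|rs=5:3|pad=0:5 ⇒ 0x2aa0 ⇒ little a0 2a
L1: je op=0x8:5|imm=0:11 ⇒ 0x4000 ⇒ little 00 40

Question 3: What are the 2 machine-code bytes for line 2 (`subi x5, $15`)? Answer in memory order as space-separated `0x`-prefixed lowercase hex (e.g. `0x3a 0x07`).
2. subi fields op=0x1c:5|rd=5:3|imm=15:8 → word e50fh → 0f e5

0x0f 0xe5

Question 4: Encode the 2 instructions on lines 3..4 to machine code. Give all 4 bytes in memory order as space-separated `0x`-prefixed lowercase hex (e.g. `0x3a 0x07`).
0x3b 0xce 0x00 0x48

L3: addi op=0x19:5|rd=6:3|imm=59:8 ⇒ 0xce3b ⇒ little 3b ce
L4: noop op=0x9:5|pad=0:11 ⇒ 0x4800 ⇒ little 00 48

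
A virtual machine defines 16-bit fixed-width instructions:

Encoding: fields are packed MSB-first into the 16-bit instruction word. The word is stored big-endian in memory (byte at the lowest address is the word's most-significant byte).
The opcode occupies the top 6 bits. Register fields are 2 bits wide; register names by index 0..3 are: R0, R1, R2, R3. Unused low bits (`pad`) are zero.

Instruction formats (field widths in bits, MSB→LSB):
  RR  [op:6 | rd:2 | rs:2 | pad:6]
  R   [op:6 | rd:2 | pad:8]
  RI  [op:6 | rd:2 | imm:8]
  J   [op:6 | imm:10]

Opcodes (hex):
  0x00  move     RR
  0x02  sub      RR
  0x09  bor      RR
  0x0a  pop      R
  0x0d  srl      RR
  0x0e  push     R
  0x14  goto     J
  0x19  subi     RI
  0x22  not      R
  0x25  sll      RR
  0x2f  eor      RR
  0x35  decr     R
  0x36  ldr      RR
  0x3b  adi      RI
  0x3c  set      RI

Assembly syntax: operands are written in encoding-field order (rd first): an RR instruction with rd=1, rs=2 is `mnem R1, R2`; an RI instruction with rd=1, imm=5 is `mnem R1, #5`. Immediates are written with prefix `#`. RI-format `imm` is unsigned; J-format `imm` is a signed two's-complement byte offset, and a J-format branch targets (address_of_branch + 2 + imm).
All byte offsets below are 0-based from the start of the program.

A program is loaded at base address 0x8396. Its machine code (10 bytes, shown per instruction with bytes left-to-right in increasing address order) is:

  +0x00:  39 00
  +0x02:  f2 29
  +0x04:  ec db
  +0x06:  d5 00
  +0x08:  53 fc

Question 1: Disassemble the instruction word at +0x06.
decr R1

[06] d5 00 → 0xd500
  opcode bits[15:10]=0x35: decr/R
  rd@[9:8]=0x1 ⇒ R1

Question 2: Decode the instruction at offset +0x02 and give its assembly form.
[02] f2 29 → 0xf229
  op=0xf229>>10=0x3c ⇒ set (RI)
  [9:8] rd=2 = R2
  [7:0] imm=41 = #41

set R2, #41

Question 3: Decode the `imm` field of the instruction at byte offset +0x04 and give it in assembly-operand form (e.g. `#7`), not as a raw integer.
@+04  big-endian(ec db) = 0xecdb
  top 6b → 0x3b → adi [RI]
  rd: (w>>8)&0x3=0x0 → R0
  imm: (w>>0)&0xff=0xdb → #219

#219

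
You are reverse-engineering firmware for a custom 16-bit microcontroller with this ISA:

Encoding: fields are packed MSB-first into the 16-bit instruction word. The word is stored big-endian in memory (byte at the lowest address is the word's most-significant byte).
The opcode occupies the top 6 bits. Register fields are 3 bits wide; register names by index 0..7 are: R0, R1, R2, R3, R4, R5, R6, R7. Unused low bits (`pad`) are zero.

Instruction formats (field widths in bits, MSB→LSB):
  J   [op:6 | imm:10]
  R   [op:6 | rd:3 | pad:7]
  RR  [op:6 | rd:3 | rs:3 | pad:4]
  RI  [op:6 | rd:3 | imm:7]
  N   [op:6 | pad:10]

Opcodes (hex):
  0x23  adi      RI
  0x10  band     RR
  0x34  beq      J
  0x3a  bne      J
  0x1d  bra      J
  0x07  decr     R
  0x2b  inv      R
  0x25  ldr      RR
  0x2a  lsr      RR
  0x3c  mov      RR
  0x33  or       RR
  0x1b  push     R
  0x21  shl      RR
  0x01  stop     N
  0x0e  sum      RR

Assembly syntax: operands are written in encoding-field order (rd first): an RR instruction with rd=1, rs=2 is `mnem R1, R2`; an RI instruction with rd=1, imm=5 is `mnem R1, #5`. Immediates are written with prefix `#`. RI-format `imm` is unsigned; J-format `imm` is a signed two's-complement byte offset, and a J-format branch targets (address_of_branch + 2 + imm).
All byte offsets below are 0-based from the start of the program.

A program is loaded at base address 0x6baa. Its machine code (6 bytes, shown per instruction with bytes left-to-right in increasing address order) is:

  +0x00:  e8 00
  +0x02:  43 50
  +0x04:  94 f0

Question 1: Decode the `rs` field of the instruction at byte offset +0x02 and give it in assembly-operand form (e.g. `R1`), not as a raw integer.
R5

+0x02: 43 50 ⇒ word 0x4350 (big)
  top 6b → 0x10 → band [RR]
  rd@[9:7]=0x6 ⇒ R6
  rs@[6:4]=0x5 ⇒ R5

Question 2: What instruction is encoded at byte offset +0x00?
bne #0

@+00  big-endian(e8 00) = 0xe800
  opcode bits[15:10]=0x3a: bne/J
  imm@[9:0]=0x0 ⇒ #0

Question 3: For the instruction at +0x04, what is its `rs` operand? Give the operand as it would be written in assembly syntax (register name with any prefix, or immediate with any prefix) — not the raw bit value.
off 0x04: read 94 f0 as big → 0x94f0
  opcode bits[15:10]=0x25: ldr/RR
  [9:7] rd=1 = R1
  [6:4] rs=7 = R7

R7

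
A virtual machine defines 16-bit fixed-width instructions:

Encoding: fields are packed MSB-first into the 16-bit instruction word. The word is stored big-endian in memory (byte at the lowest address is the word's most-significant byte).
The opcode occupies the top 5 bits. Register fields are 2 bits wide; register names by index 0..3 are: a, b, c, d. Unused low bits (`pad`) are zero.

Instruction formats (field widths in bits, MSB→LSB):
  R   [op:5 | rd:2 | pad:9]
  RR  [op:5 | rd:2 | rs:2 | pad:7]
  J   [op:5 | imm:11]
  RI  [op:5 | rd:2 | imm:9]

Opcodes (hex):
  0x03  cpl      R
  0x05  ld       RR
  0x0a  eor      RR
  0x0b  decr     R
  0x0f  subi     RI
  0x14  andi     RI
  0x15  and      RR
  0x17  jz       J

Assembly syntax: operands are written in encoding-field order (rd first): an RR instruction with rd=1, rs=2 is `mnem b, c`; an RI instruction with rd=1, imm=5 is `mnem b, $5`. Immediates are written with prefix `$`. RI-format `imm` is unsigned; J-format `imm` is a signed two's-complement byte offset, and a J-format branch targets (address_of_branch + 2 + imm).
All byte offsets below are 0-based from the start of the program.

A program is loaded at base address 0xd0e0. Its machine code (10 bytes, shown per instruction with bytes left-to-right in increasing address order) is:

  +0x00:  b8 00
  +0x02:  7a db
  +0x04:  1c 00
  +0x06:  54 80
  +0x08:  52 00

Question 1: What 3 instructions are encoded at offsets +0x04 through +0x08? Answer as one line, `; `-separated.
cpl c; eor c, b; eor b, a

+0x04: 1c 00 ⇒ word 0x1c00 (big)
  top 5b → 0x3 → cpl [R]
  rd: (w>>9)&0x3=0x2 → c
+0x06: 54 80 ⇒ word 0x5480 (big)
  top 5b → 0xa → eor [RR]
  rd: (w>>9)&0x3=0x2 → c
  rs: (w>>7)&0x3=0x1 → b
+0x08: 52 00 ⇒ word 0x5200 (big)
  top 5b → 0xa → eor [RR]
  rd: (w>>9)&0x3=0x1 → b
  rs: (w>>7)&0x3=0x0 → a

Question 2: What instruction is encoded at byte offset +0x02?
+0x02: 7a db ⇒ word 0x7adb (big)
  top 5b → 0xf → subi [RI]
  [10:9] rd=1 = b
  [8:0] imm=219 = $219

subi b, $219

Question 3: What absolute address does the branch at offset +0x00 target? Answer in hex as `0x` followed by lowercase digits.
0xd0e2

[00] b8 00 → 0xb800
  top 5b → 0x17 → jz [J]
  imm: (w>>0)&0x7ff=0x0 → $0
  target = base 0xd0e0 + off 0x00 + 2 + imm 0 = 0xd0e2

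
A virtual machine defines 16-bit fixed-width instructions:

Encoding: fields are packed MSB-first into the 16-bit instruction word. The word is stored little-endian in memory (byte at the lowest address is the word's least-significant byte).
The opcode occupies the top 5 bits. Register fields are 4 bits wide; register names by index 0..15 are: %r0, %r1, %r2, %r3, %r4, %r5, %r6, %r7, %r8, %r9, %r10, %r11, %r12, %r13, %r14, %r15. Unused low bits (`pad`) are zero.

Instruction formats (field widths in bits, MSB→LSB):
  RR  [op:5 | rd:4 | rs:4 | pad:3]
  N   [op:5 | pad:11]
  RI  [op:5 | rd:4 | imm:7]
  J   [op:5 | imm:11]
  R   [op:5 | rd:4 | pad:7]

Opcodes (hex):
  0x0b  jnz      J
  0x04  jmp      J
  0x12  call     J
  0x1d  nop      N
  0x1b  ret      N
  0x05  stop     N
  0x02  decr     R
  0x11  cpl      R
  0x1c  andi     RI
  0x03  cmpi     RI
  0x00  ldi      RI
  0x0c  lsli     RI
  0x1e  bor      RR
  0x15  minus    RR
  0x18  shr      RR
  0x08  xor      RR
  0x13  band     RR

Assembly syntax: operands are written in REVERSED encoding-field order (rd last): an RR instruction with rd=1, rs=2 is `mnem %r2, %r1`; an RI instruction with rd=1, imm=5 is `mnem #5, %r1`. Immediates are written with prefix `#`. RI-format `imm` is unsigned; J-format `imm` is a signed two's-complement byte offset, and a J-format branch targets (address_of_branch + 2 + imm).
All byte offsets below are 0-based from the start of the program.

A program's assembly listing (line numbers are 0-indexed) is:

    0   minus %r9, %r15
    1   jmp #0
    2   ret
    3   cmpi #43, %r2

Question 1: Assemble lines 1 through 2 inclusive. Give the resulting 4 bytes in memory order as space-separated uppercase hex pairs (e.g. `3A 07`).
1. jmp fields op=0x4:5|imm=0:11 → word 2000h → 00 20
2. ret fields op=0x1b:5|pad=0:11 → word d800h → 00 d8

00 20 00 D8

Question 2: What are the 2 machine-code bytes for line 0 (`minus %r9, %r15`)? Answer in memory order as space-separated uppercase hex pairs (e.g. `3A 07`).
L0: minus op=0x15:5|rd=15:4|rs=9:4|pad=0:3 ⇒ 0xafc8 ⇒ little c8 af

C8 AF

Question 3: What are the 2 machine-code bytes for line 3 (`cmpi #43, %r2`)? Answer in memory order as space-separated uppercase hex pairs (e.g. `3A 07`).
2B 19

line 3 (cmpi): pack op=0x3:5|rd=2:4|imm=43:7 = 0x192b; little→ 2b 19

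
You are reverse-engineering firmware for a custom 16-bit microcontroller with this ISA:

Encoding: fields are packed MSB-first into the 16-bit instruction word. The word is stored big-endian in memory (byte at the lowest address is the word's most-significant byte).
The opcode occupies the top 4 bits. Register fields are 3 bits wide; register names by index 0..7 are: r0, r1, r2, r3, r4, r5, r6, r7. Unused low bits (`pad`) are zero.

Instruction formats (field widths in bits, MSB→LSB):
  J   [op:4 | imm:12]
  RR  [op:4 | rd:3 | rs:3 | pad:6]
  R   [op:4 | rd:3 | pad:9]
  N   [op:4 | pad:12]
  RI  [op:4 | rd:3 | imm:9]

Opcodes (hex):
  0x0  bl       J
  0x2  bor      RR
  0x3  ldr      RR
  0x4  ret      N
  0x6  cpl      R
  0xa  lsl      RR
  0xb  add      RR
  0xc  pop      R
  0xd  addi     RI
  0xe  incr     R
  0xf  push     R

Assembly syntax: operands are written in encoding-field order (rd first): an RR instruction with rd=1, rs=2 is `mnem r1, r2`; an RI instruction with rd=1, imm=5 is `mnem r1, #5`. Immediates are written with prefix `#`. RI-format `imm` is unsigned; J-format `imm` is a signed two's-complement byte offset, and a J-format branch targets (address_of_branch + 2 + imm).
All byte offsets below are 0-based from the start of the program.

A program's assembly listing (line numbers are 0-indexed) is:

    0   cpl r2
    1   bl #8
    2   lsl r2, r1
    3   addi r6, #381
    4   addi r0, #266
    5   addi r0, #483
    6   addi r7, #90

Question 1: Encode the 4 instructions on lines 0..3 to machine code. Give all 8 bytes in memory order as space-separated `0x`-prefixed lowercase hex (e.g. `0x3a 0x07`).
0x64 0x00 0x00 0x08 0xa4 0x40 0xdd 0x7d

L0: cpl op=0x6:4|rd=2:3|pad=0:9 ⇒ 0x6400 ⇒ big 64 00
L1: bl op=0x0:4|imm=8:12 ⇒ 0x0008 ⇒ big 00 08
L2: lsl op=0xa:4|rd=2:3|rs=1:3|pad=0:6 ⇒ 0xa440 ⇒ big a4 40
L3: addi op=0xd:4|rd=6:3|imm=381:9 ⇒ 0xdd7d ⇒ big dd 7d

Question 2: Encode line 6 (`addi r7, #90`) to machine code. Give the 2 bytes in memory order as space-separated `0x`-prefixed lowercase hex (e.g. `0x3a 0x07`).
0xde 0x5a

line 6 (addi): pack op=0xd:4|rd=7:3|imm=90:9 = 0xde5a; big→ de 5a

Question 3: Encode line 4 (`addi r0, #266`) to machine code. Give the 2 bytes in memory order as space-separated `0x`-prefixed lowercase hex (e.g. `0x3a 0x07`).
0xd1 0x0a

4. addi fields op=0xd:4|rd=0:3|imm=266:9 → word d10ah → d1 0a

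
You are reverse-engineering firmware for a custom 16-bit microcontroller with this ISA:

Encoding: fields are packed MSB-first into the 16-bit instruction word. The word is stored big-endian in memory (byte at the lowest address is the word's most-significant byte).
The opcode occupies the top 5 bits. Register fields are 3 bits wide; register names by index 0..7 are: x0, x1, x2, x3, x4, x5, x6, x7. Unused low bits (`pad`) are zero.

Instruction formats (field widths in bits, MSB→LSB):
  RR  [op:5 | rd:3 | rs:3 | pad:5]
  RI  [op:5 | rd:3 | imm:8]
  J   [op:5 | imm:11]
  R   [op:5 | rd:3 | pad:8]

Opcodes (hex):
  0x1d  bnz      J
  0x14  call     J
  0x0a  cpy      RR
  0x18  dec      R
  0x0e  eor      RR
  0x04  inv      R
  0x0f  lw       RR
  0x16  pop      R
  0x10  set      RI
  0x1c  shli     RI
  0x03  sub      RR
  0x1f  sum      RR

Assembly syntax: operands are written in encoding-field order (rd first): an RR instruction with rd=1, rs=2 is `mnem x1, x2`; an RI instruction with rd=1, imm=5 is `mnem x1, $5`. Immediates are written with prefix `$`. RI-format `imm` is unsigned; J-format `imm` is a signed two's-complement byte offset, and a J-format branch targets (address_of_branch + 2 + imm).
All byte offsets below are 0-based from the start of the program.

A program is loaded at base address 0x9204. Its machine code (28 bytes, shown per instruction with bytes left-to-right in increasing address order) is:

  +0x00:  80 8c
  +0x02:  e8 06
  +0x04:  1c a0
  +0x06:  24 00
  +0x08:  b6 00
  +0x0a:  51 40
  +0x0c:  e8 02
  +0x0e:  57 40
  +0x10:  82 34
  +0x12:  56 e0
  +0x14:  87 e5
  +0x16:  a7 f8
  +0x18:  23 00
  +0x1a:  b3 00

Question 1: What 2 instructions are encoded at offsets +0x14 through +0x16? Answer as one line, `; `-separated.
set x7, $229; call $-8

off 0x14: read 87 e5 as big → 0x87e5
  op=0x87e5>>11=0x10 ⇒ set (RI)
  rd: (w>>8)&0x7=0x7 → x7
  imm: (w>>0)&0xff=0xe5 → $229
off 0x16: read a7 f8 as big → 0xa7f8
  op=0xa7f8>>11=0x14 ⇒ call (J)
  imm: (w>>0)&0x7ff=0x7f8 (s11→-8) → $-8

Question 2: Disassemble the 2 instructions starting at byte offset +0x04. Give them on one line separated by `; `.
sub x4, x5; inv x4

[04] 1c a0 → 0x1ca0
  opcode bits[15:11]=0x3: sub/RR
  rd@[10:8]=0x4 ⇒ x4
  rs@[7:5]=0x5 ⇒ x5
[06] 24 00 → 0x2400
  opcode bits[15:11]=0x4: inv/R
  rd@[10:8]=0x4 ⇒ x4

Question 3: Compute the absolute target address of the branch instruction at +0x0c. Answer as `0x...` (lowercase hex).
+0x0c: e8 02 ⇒ word 0xe802 (big)
  opcode bits[15:11]=0x1d: bnz/J
  imm@[10:0]=0x2 ⇒ $2
  target = base 0x9204 + off 0x0c + 2 + imm 2 = 0x9214

0x9214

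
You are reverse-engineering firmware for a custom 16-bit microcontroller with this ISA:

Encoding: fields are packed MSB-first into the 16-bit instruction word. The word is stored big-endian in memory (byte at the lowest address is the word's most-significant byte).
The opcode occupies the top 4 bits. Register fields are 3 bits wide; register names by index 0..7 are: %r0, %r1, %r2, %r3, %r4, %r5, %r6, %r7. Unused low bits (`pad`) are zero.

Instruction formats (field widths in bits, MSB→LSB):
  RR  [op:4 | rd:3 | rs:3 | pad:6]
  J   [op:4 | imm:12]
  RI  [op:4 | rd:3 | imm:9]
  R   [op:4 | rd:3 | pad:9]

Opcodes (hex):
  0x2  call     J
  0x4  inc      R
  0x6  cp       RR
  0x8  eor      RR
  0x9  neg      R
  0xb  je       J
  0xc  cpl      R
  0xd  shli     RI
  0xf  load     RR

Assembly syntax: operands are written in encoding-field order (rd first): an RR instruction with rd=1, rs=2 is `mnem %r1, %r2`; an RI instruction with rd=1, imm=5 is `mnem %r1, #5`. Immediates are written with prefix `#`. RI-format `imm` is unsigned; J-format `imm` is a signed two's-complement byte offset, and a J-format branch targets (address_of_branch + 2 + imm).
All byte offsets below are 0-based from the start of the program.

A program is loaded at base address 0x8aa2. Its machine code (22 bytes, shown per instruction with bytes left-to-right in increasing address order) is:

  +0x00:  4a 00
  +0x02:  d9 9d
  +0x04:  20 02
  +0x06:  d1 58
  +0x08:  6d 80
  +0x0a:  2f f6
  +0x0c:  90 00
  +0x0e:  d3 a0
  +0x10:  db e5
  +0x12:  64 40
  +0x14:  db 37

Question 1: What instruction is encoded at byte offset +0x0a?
@+0a  big-endian(2f f6) = 0x2ff6
  top 4b → 0x2 → call [J]
  imm@[11:0]=0xff6 (s12→-10) ⇒ #-10

call #-10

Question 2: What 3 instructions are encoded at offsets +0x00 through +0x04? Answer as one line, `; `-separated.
[00] 4a 00 → 0x4a00
  opcode bits[15:12]=0x4: inc/R
  rd@[11:9]=0x5 ⇒ %r5
[02] d9 9d → 0xd99d
  opcode bits[15:12]=0xd: shli/RI
  rd@[11:9]=0x4 ⇒ %r4
  imm@[8:0]=0x19d ⇒ #413
[04] 20 02 → 0x2002
  opcode bits[15:12]=0x2: call/J
  imm@[11:0]=0x2 ⇒ #2

inc %r5; shli %r4, #413; call #2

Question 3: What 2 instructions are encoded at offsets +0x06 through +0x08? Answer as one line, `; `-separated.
[06] d1 58 → 0xd158
  opcode bits[15:12]=0xd: shli/RI
  rd@[11:9]=0x0 ⇒ %r0
  imm@[8:0]=0x158 ⇒ #344
[08] 6d 80 → 0x6d80
  opcode bits[15:12]=0x6: cp/RR
  rd@[11:9]=0x6 ⇒ %r6
  rs@[8:6]=0x6 ⇒ %r6

shli %r0, #344; cp %r6, %r6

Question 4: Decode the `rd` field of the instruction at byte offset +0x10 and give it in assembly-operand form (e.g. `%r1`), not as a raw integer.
off 0x10: read db e5 as big → 0xdbe5
  opcode bits[15:12]=0xd: shli/RI
  [11:9] rd=5 = %r5
  [8:0] imm=485 = #485

%r5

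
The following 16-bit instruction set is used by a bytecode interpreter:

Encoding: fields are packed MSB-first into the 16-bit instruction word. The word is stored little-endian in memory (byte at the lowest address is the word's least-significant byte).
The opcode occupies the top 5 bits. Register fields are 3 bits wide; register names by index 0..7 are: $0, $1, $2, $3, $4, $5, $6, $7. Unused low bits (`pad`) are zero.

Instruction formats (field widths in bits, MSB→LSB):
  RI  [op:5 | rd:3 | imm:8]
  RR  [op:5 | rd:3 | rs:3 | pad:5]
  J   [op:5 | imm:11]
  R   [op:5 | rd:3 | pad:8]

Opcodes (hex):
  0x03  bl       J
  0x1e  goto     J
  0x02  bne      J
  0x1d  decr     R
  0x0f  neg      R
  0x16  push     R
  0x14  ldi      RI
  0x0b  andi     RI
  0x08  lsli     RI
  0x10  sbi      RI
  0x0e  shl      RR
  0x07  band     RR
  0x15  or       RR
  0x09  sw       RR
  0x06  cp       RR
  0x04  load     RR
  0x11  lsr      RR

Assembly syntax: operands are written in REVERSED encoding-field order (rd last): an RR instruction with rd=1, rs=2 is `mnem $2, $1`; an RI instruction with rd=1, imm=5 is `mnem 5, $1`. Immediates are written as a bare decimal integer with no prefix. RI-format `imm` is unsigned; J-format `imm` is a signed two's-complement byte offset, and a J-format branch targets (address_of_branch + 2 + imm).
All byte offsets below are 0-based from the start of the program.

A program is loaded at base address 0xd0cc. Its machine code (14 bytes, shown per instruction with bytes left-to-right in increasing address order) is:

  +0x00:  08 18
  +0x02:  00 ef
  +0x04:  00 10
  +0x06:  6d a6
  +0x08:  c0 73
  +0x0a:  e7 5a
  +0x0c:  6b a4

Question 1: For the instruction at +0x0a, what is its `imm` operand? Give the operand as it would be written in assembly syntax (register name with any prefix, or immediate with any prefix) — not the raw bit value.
[0a] e7 5a → 0x5ae7
  op=0x5ae7>>11=0xb ⇒ andi (RI)
  rd@[10:8]=0x2 ⇒ $2
  imm@[7:0]=0xe7 ⇒ 231

231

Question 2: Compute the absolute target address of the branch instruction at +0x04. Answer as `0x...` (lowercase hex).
0xd0d2

+0x04: 00 10 ⇒ word 0x1000 (little)
  opcode bits[15:11]=0x2: bne/J
  [10:0] imm=0 = 0
  target = base 0xd0cc + off 0x04 + 2 + imm 0 = 0xd0d2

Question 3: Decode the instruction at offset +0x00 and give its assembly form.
@+00  little-endian(08 18) = 0x1808
  top 5b → 0x3 → bl [J]
  imm: (w>>0)&0x7ff=0x8 → 8

bl 8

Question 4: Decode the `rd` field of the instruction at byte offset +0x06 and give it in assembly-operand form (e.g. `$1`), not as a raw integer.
off 0x06: read 6d a6 as little → 0xa66d
  top 5b → 0x14 → ldi [RI]
  [10:8] rd=6 = $6
  [7:0] imm=109 = 109

$6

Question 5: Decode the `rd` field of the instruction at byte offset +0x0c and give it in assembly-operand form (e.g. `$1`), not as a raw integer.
$4

off 0x0c: read 6b a4 as little → 0xa46b
  top 5b → 0x14 → ldi [RI]
  [10:8] rd=4 = $4
  [7:0] imm=107 = 107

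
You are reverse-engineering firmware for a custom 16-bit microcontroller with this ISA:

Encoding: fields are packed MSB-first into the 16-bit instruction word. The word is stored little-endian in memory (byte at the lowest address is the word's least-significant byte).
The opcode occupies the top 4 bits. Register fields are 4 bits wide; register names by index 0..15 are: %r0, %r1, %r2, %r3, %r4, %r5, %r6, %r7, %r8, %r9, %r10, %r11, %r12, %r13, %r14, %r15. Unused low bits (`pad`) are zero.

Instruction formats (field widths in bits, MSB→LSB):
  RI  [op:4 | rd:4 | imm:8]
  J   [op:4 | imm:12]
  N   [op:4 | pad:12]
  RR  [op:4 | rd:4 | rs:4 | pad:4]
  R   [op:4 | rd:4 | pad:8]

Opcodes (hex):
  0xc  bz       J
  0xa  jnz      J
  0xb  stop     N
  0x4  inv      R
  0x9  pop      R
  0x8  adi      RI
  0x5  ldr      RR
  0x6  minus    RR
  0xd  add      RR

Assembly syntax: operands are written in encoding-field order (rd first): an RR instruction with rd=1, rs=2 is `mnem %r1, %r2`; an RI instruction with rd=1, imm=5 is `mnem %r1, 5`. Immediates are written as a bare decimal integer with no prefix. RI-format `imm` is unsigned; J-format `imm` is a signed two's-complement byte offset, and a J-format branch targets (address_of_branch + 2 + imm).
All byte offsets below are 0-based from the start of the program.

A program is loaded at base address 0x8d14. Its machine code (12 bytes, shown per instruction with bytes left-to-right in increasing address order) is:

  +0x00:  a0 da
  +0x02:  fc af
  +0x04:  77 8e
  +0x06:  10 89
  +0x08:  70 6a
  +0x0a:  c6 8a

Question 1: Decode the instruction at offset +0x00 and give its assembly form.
+0x00: a0 da ⇒ word 0xdaa0 (little)
  op=0xdaa0>>12=0xd ⇒ add (RR)
  rd@[11:8]=0xa ⇒ %r10
  rs@[7:4]=0xa ⇒ %r10

add %r10, %r10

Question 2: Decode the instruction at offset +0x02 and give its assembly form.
jnz -4

@+02  little-endian(fc af) = 0xaffc
  opcode bits[15:12]=0xa: jnz/J
  imm@[11:0]=0xffc (s12→-4) ⇒ -4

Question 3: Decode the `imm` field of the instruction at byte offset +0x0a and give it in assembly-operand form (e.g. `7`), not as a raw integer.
198

[0a] c6 8a → 0x8ac6
  opcode bits[15:12]=0x8: adi/RI
  rd: (w>>8)&0xf=0xa → %r10
  imm: (w>>0)&0xff=0xc6 → 198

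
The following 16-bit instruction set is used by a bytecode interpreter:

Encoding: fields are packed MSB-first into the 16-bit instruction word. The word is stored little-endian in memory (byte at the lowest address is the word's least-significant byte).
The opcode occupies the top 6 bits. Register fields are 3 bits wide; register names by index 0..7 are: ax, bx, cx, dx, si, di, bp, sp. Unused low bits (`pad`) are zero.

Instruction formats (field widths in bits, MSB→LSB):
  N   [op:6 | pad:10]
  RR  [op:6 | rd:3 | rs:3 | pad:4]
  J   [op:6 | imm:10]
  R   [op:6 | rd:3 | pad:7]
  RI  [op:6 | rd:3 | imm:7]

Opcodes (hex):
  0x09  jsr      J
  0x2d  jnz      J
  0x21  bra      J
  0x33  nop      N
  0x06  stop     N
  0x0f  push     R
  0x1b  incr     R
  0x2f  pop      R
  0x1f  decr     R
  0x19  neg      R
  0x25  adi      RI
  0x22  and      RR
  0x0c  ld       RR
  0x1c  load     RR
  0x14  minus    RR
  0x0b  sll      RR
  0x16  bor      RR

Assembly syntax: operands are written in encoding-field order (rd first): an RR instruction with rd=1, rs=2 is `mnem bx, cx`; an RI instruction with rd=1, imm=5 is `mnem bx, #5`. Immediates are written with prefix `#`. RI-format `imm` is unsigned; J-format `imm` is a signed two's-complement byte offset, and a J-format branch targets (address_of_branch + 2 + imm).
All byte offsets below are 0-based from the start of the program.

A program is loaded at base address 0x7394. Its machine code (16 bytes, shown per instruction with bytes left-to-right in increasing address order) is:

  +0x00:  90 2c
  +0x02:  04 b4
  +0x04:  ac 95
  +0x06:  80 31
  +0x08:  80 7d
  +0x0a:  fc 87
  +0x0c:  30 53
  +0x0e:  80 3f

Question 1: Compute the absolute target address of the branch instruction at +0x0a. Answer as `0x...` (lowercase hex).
[0a] fc 87 → 0x87fc
  op=0x87fc>>10=0x21 ⇒ bra (J)
  [9:0] imm=1020 (s10→-4) = #-4
  target = base 0x7394 + off 0x0a + 2 + imm -4 = 0x739c

0x739c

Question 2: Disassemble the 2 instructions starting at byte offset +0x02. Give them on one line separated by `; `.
jnz #4; adi dx, #44

[02] 04 b4 → 0xb404
  op=0xb404>>10=0x2d ⇒ jnz (J)
  [9:0] imm=4 = #4
[04] ac 95 → 0x95ac
  op=0x95ac>>10=0x25 ⇒ adi (RI)
  [9:7] rd=3 = dx
  [6:0] imm=44 = #44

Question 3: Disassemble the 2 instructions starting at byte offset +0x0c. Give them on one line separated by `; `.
[0c] 30 53 → 0x5330
  opcode bits[15:10]=0x14: minus/RR
  rd: (w>>7)&0x7=0x6 → bp
  rs: (w>>4)&0x7=0x3 → dx
[0e] 80 3f → 0x3f80
  opcode bits[15:10]=0xf: push/R
  rd: (w>>7)&0x7=0x7 → sp

minus bp, dx; push sp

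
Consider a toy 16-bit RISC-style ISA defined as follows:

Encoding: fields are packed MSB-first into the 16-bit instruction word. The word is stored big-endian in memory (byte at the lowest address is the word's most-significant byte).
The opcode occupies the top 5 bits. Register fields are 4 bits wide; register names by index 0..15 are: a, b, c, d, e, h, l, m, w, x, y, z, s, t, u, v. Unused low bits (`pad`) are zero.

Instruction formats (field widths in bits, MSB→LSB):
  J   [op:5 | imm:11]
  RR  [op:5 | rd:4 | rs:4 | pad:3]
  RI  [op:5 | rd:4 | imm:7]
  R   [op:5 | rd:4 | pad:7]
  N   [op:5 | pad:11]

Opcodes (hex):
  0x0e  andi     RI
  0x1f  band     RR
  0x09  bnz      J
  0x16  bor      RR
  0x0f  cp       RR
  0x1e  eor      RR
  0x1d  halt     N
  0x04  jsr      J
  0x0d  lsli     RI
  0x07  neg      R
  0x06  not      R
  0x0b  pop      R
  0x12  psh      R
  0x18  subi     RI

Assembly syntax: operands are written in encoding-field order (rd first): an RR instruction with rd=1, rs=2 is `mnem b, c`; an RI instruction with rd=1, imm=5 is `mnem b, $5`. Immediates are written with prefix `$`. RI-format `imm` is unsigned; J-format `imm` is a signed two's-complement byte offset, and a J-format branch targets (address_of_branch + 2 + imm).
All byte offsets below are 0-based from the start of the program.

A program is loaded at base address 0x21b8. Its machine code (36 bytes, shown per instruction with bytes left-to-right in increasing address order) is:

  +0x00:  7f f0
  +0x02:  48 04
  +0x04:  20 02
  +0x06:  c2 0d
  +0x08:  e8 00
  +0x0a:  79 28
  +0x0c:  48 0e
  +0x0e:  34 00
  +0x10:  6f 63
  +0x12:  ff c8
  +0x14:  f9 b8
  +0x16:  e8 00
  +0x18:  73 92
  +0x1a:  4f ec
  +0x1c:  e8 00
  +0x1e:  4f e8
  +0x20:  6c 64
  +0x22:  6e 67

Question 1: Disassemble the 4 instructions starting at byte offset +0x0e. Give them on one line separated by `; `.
not w; lsli u, $99; band v, x; band d, m

off 0x0e: read 34 00 as big → 0x3400
  top 5b → 0x6 → not [R]
  [10:7] rd=8 = w
off 0x10: read 6f 63 as big → 0x6f63
  top 5b → 0xd → lsli [RI]
  [10:7] rd=14 = u
  [6:0] imm=99 = $99
off 0x12: read ff c8 as big → 0xffc8
  top 5b → 0x1f → band [RR]
  [10:7] rd=15 = v
  [6:3] rs=9 = x
off 0x14: read f9 b8 as big → 0xf9b8
  top 5b → 0x1f → band [RR]
  [10:7] rd=3 = d
  [6:3] rs=7 = m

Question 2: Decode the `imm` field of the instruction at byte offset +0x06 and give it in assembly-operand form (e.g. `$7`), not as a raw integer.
@+06  big-endian(c2 0d) = 0xc20d
  top 5b → 0x18 → subi [RI]
  rd@[10:7]=0x4 ⇒ e
  imm@[6:0]=0xd ⇒ $13

$13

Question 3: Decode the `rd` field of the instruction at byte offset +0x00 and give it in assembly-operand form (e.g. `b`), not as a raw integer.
[00] 7f f0 → 0x7ff0
  opcode bits[15:11]=0xf: cp/RR
  rd: (w>>7)&0xf=0xf → v
  rs: (w>>3)&0xf=0xe → u

v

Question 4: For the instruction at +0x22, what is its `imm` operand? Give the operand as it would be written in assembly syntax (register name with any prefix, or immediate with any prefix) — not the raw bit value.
$103

@+22  big-endian(6e 67) = 0x6e67
  op=0x6e67>>11=0xd ⇒ lsli (RI)
  [10:7] rd=12 = s
  [6:0] imm=103 = $103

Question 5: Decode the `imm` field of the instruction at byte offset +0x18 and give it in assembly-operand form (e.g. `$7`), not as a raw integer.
$18

off 0x18: read 73 92 as big → 0x7392
  top 5b → 0xe → andi [RI]
  rd: (w>>7)&0xf=0x7 → m
  imm: (w>>0)&0x7f=0x12 → $18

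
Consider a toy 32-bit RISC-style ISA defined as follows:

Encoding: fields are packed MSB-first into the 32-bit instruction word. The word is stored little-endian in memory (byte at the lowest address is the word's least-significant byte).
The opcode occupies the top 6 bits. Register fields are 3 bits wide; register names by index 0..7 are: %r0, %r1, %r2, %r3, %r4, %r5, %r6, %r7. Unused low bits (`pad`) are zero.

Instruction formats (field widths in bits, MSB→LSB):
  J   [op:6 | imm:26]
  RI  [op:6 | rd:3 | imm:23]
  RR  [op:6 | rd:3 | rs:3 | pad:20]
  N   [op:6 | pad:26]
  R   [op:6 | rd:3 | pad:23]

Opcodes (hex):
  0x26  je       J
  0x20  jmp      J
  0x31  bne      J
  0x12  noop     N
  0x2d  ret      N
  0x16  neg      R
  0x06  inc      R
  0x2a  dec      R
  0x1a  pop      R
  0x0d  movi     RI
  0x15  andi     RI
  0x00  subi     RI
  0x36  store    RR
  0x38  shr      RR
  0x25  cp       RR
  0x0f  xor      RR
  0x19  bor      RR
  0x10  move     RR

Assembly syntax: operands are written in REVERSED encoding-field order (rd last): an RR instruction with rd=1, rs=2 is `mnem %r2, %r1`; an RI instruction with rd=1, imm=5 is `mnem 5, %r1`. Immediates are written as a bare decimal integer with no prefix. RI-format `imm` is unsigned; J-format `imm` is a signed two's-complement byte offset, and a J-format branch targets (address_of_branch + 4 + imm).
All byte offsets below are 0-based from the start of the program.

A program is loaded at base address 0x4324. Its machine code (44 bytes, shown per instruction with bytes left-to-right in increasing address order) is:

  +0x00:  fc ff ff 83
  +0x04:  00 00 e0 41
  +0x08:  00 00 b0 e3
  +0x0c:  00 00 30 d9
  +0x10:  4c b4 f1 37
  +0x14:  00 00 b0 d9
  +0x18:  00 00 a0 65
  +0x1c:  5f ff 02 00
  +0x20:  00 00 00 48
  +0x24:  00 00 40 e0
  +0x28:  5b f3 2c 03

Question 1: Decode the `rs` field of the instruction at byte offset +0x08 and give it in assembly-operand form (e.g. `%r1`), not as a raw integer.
[08] 00 00 b0 e3 → 0xe3b00000
  op=0xe3b00000>>26=0x38 ⇒ shr (RR)
  rd: (w>>23)&0x7=0x7 → %r7
  rs: (w>>20)&0x7=0x3 → %r3

%r3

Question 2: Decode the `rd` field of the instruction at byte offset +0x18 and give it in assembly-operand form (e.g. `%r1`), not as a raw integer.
+0x18: 00 00 a0 65 ⇒ word 0x65a00000 (little)
  opcode bits[31:26]=0x19: bor/RR
  [25:23] rd=3 = %r3
  [22:20] rs=2 = %r2

%r3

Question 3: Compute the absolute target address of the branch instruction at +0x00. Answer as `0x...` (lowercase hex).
0x4324

[00] fc ff ff 83 → 0x83fffffc
  op=0x83fffffc>>26=0x20 ⇒ jmp (J)
  [25:0] imm=67108860 (s26→-4) = -4
  target = base 0x4324 + off 0x00 + 4 + imm -4 = 0x4324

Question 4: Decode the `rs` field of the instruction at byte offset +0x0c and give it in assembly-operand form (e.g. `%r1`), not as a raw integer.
%r3

[0c] 00 00 30 d9 → 0xd9300000
  top 6b → 0x36 → store [RR]
  rd: (w>>23)&0x7=0x2 → %r2
  rs: (w>>20)&0x7=0x3 → %r3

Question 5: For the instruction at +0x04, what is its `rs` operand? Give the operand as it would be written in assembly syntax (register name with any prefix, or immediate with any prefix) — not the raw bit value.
%r6

[04] 00 00 e0 41 → 0x41e00000
  top 6b → 0x10 → move [RR]
  rd@[25:23]=0x3 ⇒ %r3
  rs@[22:20]=0x6 ⇒ %r6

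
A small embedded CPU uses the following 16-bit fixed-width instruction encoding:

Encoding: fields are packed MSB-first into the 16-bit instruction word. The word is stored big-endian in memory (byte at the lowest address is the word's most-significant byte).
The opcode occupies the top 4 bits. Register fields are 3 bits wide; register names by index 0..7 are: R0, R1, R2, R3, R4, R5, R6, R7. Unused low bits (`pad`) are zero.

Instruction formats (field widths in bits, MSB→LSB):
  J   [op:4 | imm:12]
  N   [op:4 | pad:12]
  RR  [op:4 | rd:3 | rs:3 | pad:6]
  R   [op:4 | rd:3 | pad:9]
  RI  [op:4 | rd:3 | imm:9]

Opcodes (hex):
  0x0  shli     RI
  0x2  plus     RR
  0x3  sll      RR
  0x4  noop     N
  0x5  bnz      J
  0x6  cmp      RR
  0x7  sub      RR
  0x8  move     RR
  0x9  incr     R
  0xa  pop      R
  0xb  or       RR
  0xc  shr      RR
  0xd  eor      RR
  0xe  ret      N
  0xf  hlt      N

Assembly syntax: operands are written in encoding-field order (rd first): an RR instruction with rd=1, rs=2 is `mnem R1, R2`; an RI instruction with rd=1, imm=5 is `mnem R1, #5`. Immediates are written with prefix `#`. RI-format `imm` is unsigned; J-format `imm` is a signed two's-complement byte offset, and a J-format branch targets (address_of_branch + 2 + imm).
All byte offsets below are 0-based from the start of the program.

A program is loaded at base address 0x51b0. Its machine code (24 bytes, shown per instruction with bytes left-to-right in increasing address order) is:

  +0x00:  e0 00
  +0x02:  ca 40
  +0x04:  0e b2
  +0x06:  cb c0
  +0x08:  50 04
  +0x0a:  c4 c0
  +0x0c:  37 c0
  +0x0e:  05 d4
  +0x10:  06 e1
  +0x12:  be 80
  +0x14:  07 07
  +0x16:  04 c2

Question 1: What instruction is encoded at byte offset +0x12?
or R7, R2

+0x12: be 80 ⇒ word 0xbe80 (big)
  opcode bits[15:12]=0xb: or/RR
  rd: (w>>9)&0x7=0x7 → R7
  rs: (w>>6)&0x7=0x2 → R2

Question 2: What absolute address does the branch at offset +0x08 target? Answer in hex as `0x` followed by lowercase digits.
0x51be

[08] 50 04 → 0x5004
  op=0x5004>>12=0x5 ⇒ bnz (J)
  imm@[11:0]=0x4 ⇒ #4
  target = base 0x51b0 + off 0x08 + 2 + imm 4 = 0x51be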